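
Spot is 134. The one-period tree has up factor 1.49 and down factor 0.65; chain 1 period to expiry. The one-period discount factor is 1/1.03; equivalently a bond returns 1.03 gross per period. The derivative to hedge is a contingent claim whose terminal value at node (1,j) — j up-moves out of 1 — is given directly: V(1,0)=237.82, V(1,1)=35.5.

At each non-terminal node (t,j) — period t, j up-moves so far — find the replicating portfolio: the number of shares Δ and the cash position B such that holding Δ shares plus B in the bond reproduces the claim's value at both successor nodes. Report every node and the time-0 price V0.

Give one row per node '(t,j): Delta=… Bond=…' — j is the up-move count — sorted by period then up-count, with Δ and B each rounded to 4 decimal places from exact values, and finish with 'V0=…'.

Risk-neutral probability p* = (R−d)/(u−d) = (1.03−0.65)/(1.49−0.65) = 0.4524.
Payoff layer (t=1): V(1,0)=237.8200, V(1,1)=35.5000
Node (0,0) S=134.0000: V=(p*·35.5000+(1−p*)·237.8200)/1.03=142.0333; Δ=(35.5000−237.8200)/(199.6600−87.1000)=-1.7974; B=V−Δ·S=382.8904
The time-0 hedge costs 142.0333, which is the no-arbitrage price.

(0,0): Delta=-1.7974 Bond=382.8904
V0=142.0333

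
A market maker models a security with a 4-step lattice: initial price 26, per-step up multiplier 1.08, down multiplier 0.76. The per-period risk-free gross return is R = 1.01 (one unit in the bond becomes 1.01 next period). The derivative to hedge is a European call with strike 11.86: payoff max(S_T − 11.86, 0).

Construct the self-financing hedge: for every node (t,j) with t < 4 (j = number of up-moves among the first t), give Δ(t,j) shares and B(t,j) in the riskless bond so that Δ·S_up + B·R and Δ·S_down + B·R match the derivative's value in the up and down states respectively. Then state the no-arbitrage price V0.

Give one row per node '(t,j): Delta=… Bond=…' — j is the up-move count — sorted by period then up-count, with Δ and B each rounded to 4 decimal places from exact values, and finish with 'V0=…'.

No-arbitrage ⇒ martingale measure with p* = (R−d)/(u−d) = 0.7812.
At expiry t=4: V(4,0)=0.0000, V(4,1)=0.4664, V(4,2)=5.6565, V(4,3)=13.0319, V(4,4)=23.5127
(3,0): S=11.4134. Δ = (V_up−V_dn)/(S_up−S_dn) = (0.4664−0.0000)/(12.3264−8.6742) = 0.1277. V = [p*·0.4664 + (1−p*)·0.0000]/1.01 = 0.3608. B = V − Δ·S = -1.0968.
(3,1): S=16.2190. Δ = (V_up−V_dn)/(S_up−S_dn) = (5.6565−0.4664)/(17.5165−12.3264) = 1.0000. V = [p*·5.6565 + (1−p*)·0.4664]/1.01 = 4.4764. B = V − Δ·S = -11.7426.
(3,2): S=23.0481. Δ = (V_up−V_dn)/(S_up−S_dn) = (13.0319−5.6565)/(24.8919−17.5165) = 1.0000. V = [p*·13.0319 + (1−p*)·5.6565]/1.01 = 11.3055. B = V − Δ·S = -11.7426.
(3,3): S=32.7525. Δ = (V_up−V_dn)/(S_up−S_dn) = (23.5127−13.0319)/(35.3727−24.8919) = 1.0000. V = [p*·23.5127 + (1−p*)·13.0319]/1.01 = 21.0099. B = V − Δ·S = -11.7426.
(2,0): S=15.0176. Δ = (V_up−V_dn)/(S_up−S_dn) = (4.4764−0.3608)/(16.2190−11.4134) = 0.8564. V = [p*·4.4764 + (1−p*)·0.3608]/1.01 = 3.5407. B = V − Δ·S = -9.3206.
(2,1): S=21.3408. Δ = (V_up−V_dn)/(S_up−S_dn) = (11.3055−4.4764)/(23.0481−16.2190) = 1.0000. V = [p*·11.3055 + (1−p*)·4.4764]/1.01 = 9.7145. B = V − Δ·S = -11.6263.
(2,2): S=30.3264. Δ = (V_up−V_dn)/(S_up−S_dn) = (21.0099−11.3055)/(32.7525−23.0481) = 1.0000. V = [p*·21.0099 + (1−p*)·11.3055]/1.01 = 18.7001. B = V − Δ·S = -11.6263.
(1,0): S=19.7600. Δ = (V_up−V_dn)/(S_up−S_dn) = (9.7145−3.5407)/(21.3408−15.0176) = 0.9764. V = [p*·9.7145 + (1−p*)·3.5407]/1.01 = 8.2812. B = V − Δ·S = -11.0118.
(1,1): S=28.0800. Δ = (V_up−V_dn)/(S_up−S_dn) = (18.7001−9.7145)/(30.3264−21.3408) = 1.0000. V = [p*·18.7001 + (1−p*)·9.7145]/1.01 = 16.5688. B = V − Δ·S = -11.5112.
(0,0): S=26.0000. Δ = (V_up−V_dn)/(S_up−S_dn) = (16.5688−8.2812)/(28.0800−19.7600) = 0.9961. V = [p*·16.5688 + (1−p*)·8.2812]/1.01 = 14.6098. B = V − Δ·S = -11.2891.
Self-financing check: at every node Δ·S+B equals the discounted successor values.

(0,0): Delta=0.9961 Bond=-11.2891
(1,0): Delta=0.9764 Bond=-11.0118
(1,1): Delta=1.0000 Bond=-11.5112
(2,0): Delta=0.8564 Bond=-9.3206
(2,1): Delta=1.0000 Bond=-11.6263
(2,2): Delta=1.0000 Bond=-11.6263
(3,0): Delta=0.1277 Bond=-1.0968
(3,1): Delta=1.0000 Bond=-11.7426
(3,2): Delta=1.0000 Bond=-11.7426
(3,3): Delta=1.0000 Bond=-11.7426
V0=14.6098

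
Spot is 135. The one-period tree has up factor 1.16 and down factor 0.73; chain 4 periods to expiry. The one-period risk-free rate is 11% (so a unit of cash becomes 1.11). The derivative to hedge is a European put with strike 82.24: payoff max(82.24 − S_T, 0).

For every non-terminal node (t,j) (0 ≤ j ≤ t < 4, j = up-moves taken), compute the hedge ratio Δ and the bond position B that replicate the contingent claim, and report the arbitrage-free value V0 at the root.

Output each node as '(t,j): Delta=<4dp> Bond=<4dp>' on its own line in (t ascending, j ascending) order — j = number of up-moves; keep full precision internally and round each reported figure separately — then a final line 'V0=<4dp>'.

(0,0): Delta=-0.0101 Bond=1.4432
(1,0): Delta=-0.0898 Bond=9.4558
(1,1): Delta=-0.0035 Bond=0.5686
(2,0): Delta=-0.6252 Bond=49.0133
(2,1): Delta=-0.0454 Bond=5.4279
(2,2): Delta=0.0000 Bond=0.0000
(3,0): Delta=-1.0000 Bond=74.0901
(3,1): Delta=-0.5941 Bond=51.8146
(3,2): Delta=0.0000 Bond=0.0000
(3,3): Delta=0.0000 Bond=0.0000
V0=0.0833

Since d<R<u, set p* = (R−d)/(u−d) = 0.8837; price each node as the discounted p*-expectation of its children.
Terminal payoffs: V(4,0)=43.9024, V(4,1)=21.3199, V(4,2)=0.0000, V(4,3)=0.0000, V(4,4)=0.0000
  t=3,j=0: stock 52.5173 → up 60.9201 (V=21.3199), down 38.3376 (V=43.9024). Price 21.5728; hedge Δ=-1.0000, bond B=74.0901.
  t=3,j=1: stock 83.4521 → up 96.8045 (V=0.0000), down 60.9201 (V=21.3199). Price 2.2334; hedge Δ=-0.5941, bond B=51.8146.
  t=3,j=2: stock 132.6089 → up 153.8263 (V=0.0000), down 96.8045 (V=0.0000). Price 0.0000; hedge Δ=0.0000, bond B=0.0000.
  t=3,j=3: stock 210.7210 → up 244.4363 (V=0.0000), down 153.8263 (V=0.0000). Price 0.0000; hedge Δ=0.0000, bond B=0.0000.
  t=2,j=0: stock 71.9415 → up 83.4521 (V=2.2334), down 52.5173 (V=21.5728). Price 4.0380; hedge Δ=-0.6252, bond B=49.0133.
  t=2,j=1: stock 114.3180 → up 132.6089 (V=0.0000), down 83.4521 (V=2.2334). Price 0.2340; hedge Δ=-0.0454, bond B=5.4279.
  t=2,j=2: stock 181.6560 → up 210.7210 (V=0.0000), down 132.6089 (V=0.0000). Price 0.0000; hedge Δ=0.0000, bond B=0.0000.
  t=1,j=0: stock 98.5500 → up 114.3180 (V=0.2340), down 71.9415 (V=4.0380). Price 0.6093; hedge Δ=-0.0898, bond B=9.4558.
  t=1,j=1: stock 156.6000 → up 181.6560 (V=0.0000), down 114.3180 (V=0.2340). Price 0.0245; hedge Δ=-0.0035, bond B=0.5686.
  t=0,j=0: stock 135.0000 → up 156.6000 (V=0.0245), down 98.5500 (V=0.6093). Price 0.0833; hedge Δ=-0.0101, bond B=1.4432.
Root portfolio cost Δ·135+B reproduces V0=0.0833.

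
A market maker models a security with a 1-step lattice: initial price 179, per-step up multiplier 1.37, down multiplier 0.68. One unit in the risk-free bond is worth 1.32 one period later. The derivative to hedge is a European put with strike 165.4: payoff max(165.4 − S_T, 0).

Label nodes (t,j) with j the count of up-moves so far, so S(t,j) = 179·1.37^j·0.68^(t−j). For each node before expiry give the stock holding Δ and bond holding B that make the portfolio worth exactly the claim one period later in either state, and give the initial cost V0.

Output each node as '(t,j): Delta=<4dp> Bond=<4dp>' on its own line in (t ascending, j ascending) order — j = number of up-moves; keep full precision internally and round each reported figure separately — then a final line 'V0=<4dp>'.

No-arbitrage ⇒ martingale measure with p* = (R−d)/(u−d) = 0.9275.
Payoff layer (t=1): V(1,0)=43.6800, V(1,1)=0.0000
  t=0,j=0: stock 179.0000 → up 245.2300 (V=0.0000), down 121.7200 (V=43.6800). Price 2.3979; hedge Δ=-0.3537, bond B=65.7022.
Each (Δ,B) replicates both successor values, so the strategy is self-financing and V0 is arbitrage-free.

(0,0): Delta=-0.3537 Bond=65.7022
V0=2.3979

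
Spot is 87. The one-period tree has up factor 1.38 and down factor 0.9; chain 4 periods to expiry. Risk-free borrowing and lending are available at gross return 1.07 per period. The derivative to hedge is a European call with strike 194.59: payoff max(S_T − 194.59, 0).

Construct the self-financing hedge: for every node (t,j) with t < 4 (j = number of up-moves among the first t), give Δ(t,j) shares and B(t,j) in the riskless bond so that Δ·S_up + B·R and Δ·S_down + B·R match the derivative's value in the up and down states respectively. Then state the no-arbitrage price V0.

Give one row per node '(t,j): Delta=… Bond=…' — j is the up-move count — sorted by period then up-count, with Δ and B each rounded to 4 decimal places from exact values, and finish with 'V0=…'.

(0,0): Delta=0.1485 Bond=-10.4843
(1,0): Delta=0.0326 Bond=-2.1479
(1,1): Delta=0.2862 Bond=-27.7580
(2,0): Delta=0.0000 Bond=0.0000
(2,1): Delta=0.0714 Bond=-6.4893
(2,2): Delta=0.5417 Bond=-72.0284
(3,0): Delta=0.0000 Bond=0.0000
(3,1): Delta=0.0000 Bond=0.0000
(3,2): Delta=0.1563 Bond=-19.6052
(3,3): Delta=1.0000 Bond=-181.8598
V0=2.4312

Risk-neutral probability p* = (R−d)/(u−d) = (1.07−0.9)/(1.38−0.9) = 0.3542.
Terminal payoffs: V(4,0)=0.0000, V(4,1)=0.0000, V(4,2)=0.0000, V(4,3)=11.1880, V(4,4)=120.9363
  t=3,j=0: stock 63.4230 → up 87.5237 (V=0.0000), down 57.0807 (V=0.0000). Price 0.0000; hedge Δ=0.0000, bond B=0.0000.
  t=3,j=1: stock 97.2486 → up 134.2031 (V=0.0000), down 87.5237 (V=0.0000). Price 0.0000; hedge Δ=0.0000, bond B=0.0000.
  t=3,j=2: stock 149.1145 → up 205.7780 (V=11.1880), down 134.2031 (V=0.0000). Price 3.7032; hedge Δ=0.1563, bond B=-19.6052.
  t=3,j=3: stock 228.6423 → up 315.5263 (V=120.9363), down 205.7780 (V=11.1880). Price 46.7825; hedge Δ=1.0000, bond B=-181.8598.
  t=2,j=0: stock 70.4700 → up 97.2486 (V=0.0000), down 63.4230 (V=0.0000). Price 0.0000; hedge Δ=0.0000, bond B=0.0000.
  t=2,j=1: stock 108.0540 → up 149.1145 (V=3.7032), down 97.2486 (V=0.0000). Price 1.2257; hedge Δ=0.0714, bond B=-6.4893.
  t=2,j=2: stock 165.6828 → up 228.6423 (V=46.7825), down 149.1145 (V=3.7032). Price 17.7200; hedge Δ=0.5417, bond B=-72.0284.
  t=1,j=0: stock 78.3000 → up 108.0540 (V=1.2257), down 70.4700 (V=0.0000). Price 0.4057; hedge Δ=0.0326, bond B=-2.1479.
  t=1,j=1: stock 120.0600 → up 165.6828 (V=17.7200), down 108.0540 (V=1.2257). Price 6.6051; hedge Δ=0.2862, bond B=-27.7580.
  t=0,j=0: stock 87.0000 → up 120.0600 (V=6.6051), down 78.3000 (V=0.4057). Price 2.4312; hedge Δ=0.1485, bond B=-10.4843.
Check: Δ(0,0)·S0 + B(0,0) = 2.4312 = V0.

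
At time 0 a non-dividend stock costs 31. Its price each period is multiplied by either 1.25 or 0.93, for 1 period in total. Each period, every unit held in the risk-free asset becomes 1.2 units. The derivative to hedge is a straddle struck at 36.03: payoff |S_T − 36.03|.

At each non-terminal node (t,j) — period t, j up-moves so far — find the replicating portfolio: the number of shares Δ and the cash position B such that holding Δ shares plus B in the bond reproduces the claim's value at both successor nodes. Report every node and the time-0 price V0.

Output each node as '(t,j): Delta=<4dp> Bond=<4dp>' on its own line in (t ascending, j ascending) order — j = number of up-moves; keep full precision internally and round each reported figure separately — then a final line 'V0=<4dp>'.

(0,0): Delta=-0.4516 Bond=16.8500
V0=2.8500

Since d<R<u, set p* = (R−d)/(u−d) = 0.8437; price each node as the discounted p*-expectation of its children.
At expiry t=1: V(1,0)=7.2000, V(1,1)=2.7200
(0,0): S=31.0000. Δ = (V_up−V_dn)/(S_up−S_dn) = (2.7200−7.2000)/(38.7500−28.8300) = -0.4516. V = [p*·2.7200 + (1−p*)·7.2000]/1.2 = 2.8500. B = V − Δ·S = 16.8500.
Each (Δ,B) replicates both successor values, so the strategy is self-financing and V0 is arbitrage-free.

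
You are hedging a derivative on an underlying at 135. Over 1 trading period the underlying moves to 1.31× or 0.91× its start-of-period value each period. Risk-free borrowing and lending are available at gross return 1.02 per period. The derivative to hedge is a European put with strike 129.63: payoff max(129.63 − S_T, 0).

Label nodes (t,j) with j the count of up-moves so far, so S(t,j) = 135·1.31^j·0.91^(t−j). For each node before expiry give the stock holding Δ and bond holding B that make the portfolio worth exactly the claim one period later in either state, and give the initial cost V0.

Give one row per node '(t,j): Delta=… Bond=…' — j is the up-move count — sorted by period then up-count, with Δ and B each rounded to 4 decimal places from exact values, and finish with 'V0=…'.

Since d<R<u, set p* = (R−d)/(u−d) = 0.2750; price each node as the discounted p*-expectation of its children.
At expiry t=1: V(1,0)=6.7800, V(1,1)=0.0000
(0,0): S=135.0000. Δ = (V_up−V_dn)/(S_up−S_dn) = (0.0000−6.7800)/(176.8500−122.8500) = -0.1256. V = [p*·0.0000 + (1−p*)·6.7800]/1.02 = 4.8191. B = V − Δ·S = 21.7691.
Self-financing check: at every node Δ·S+B equals the discounted successor values.

(0,0): Delta=-0.1256 Bond=21.7691
V0=4.8191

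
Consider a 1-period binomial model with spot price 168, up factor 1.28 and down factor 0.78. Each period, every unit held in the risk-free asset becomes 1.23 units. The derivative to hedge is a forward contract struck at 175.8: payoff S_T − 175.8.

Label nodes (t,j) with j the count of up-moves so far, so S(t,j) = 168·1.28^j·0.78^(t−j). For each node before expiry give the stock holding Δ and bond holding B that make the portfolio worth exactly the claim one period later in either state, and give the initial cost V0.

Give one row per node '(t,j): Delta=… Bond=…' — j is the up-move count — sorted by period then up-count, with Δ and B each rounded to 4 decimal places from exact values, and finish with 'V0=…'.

(0,0): Delta=1.0000 Bond=-142.9268
V0=25.0732

Risk-neutral probability p* = (R−d)/(u−d) = (1.23−0.78)/(1.28−0.78) = 0.9000.
Payoff layer (t=1): V(1,0)=-44.7600, V(1,1)=39.2400
  t=0,j=0: stock 168.0000 → up 215.0400 (V=39.2400), down 131.0400 (V=-44.7600). Price 25.0732; hedge Δ=1.0000, bond B=-142.9268.
The time-0 hedge costs 25.0732, which is the no-arbitrage price.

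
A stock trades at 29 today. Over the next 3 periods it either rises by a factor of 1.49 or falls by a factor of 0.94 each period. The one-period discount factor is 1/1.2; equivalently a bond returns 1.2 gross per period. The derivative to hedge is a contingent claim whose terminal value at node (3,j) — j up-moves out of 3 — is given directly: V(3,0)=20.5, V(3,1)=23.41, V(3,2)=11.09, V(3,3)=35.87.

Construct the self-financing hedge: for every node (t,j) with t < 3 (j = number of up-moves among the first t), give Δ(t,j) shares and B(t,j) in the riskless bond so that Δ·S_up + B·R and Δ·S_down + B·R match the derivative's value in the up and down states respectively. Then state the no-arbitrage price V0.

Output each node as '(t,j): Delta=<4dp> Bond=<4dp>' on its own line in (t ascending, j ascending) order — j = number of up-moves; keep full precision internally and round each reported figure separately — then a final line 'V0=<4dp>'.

No-arbitrage ⇒ martingale measure with p* = (R−d)/(u−d) = 0.4727.
Terminal values V(3,·): V(3,0)=20.5000, V(3,1)=23.4100, V(3,2)=11.0900, V(3,3)=35.8700
(2,0): S=25.6244. Δ = (V_up−V_dn)/(S_up−S_dn) = (23.4100−20.5000)/(38.1804−24.0869) = 0.2065. V = [p*·23.4100 + (1−p*)·20.5000]/1.2 = 18.2297. B = V − Δ·S = 12.9388.
(2,1): S=40.6174. Δ = (V_up−V_dn)/(S_up−S_dn) = (11.0900−23.4100)/(60.5199−38.1804) = -0.5515. V = [p*·11.0900 + (1−p*)·23.4100]/1.2 = 14.6550. B = V − Δ·S = 37.0550.
(2,2): S=64.3829. Δ = (V_up−V_dn)/(S_up−S_dn) = (35.8700−11.0900)/(95.9305−60.5199) = 0.6998. V = [p*·35.8700 + (1−p*)·11.0900]/1.2 = 19.0035. B = V − Δ·S = -26.0511.
(1,0): S=27.2600. Δ = (V_up−V_dn)/(S_up−S_dn) = (14.6550−18.2297)/(40.6174−25.6244) = -0.2384. V = [p*·14.6550 + (1−p*)·18.2297]/1.2 = 13.7832. B = V − Δ·S = 20.2826.
(1,1): S=43.2100. Δ = (V_up−V_dn)/(S_up−S_dn) = (19.0035−14.6550)/(64.3829−40.6174) = 0.1830. V = [p*·19.0035 + (1−p*)·14.6550]/1.2 = 13.9255. B = V − Δ·S = 6.0192.
(0,0): S=29.0000. Δ = (V_up−V_dn)/(S_up−S_dn) = (13.9255−13.7832)/(43.2100−27.2600) = 0.0089. V = [p*·13.9255 + (1−p*)·13.7832]/1.2 = 11.5421. B = V − Δ·S = 11.2833.
Each (Δ,B) replicates both successor values, so the strategy is self-financing and V0 is arbitrage-free.

(0,0): Delta=0.0089 Bond=11.2833
(1,0): Delta=-0.2384 Bond=20.2826
(1,1): Delta=0.1830 Bond=6.0192
(2,0): Delta=0.2065 Bond=12.9388
(2,1): Delta=-0.5515 Bond=37.0550
(2,2): Delta=0.6998 Bond=-26.0511
V0=11.5421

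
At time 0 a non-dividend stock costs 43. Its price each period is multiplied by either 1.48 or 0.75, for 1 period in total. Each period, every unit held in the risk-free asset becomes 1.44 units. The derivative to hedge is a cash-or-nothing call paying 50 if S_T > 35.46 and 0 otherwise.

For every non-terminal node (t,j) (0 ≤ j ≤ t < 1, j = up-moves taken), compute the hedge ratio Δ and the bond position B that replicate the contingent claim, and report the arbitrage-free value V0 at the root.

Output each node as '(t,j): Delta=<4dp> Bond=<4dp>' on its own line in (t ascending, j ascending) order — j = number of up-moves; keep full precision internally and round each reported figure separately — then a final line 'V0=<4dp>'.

Risk-neutral probability p* = (R−d)/(u−d) = (1.44−0.75)/(1.48−0.75) = 0.9452.
Terminal values V(1,·): V(1,0)=0.0000, V(1,1)=50.0000
(0,0): S=43.0000. Δ = (V_up−V_dn)/(S_up−S_dn) = (50.0000−0.0000)/(63.6400−32.2500) = 1.5929. V = [p*·50.0000 + (1−p*)·0.0000]/1.44 = 32.8196. B = V − Δ·S = -35.6735.
Check: Δ(0,0)·S0 + B(0,0) = 32.8196 = V0.

(0,0): Delta=1.5929 Bond=-35.6735
V0=32.8196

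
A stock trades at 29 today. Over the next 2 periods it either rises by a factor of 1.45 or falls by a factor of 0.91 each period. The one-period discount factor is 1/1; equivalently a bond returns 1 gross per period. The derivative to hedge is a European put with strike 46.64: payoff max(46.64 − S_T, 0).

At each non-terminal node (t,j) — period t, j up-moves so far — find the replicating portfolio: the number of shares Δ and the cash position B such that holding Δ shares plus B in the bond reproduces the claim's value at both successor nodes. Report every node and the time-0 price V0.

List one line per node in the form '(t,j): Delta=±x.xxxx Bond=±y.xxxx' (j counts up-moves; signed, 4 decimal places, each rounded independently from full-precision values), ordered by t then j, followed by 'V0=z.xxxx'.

(0,0): Delta=-0.8475 Bond=42.6145
(1,0): Delta=-1.0000 Bond=46.6400
(1,1): Delta=-0.3688 Bond=22.4871
V0=18.0381

Since d<R<u, set p* = (R−d)/(u−d) = 0.1667; price each node as the discounted p*-expectation of its children.
At expiry t=2: V(2,0)=22.6251, V(2,1)=8.3745, V(2,2)=0.0000
(1,0): S=26.3900. Δ = (V_up−V_dn)/(S_up−S_dn) = (8.3745−22.6251)/(38.2655−24.0149) = -1.0000. V = [p*·8.3745 + (1−p*)·22.6251]/1 = 20.2500. B = V − Δ·S = 46.6400.
(1,1): S=42.0500. Δ = (V_up−V_dn)/(S_up−S_dn) = (0.0000−8.3745)/(60.9725−38.2655) = -0.3688. V = [p*·0.0000 + (1−p*)·8.3745]/1 = 6.9788. B = V − Δ·S = 22.4871.
(0,0): S=29.0000. Δ = (V_up−V_dn)/(S_up−S_dn) = (6.9788−20.2500)/(42.0500−26.3900) = -0.8475. V = [p*·6.9788 + (1−p*)·20.2500]/1 = 18.0381. B = V − Δ·S = 42.6145.
Each (Δ,B) replicates both successor values, so the strategy is self-financing and V0 is arbitrage-free.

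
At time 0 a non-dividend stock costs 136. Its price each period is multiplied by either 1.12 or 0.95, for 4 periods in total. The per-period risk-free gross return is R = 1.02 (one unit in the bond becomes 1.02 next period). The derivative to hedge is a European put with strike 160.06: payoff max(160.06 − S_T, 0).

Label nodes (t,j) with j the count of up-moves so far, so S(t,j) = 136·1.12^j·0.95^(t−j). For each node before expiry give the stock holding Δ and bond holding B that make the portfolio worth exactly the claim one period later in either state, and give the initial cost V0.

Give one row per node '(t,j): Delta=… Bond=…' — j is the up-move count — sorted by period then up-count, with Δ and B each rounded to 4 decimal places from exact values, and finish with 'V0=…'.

(0,0): Delta=-0.6459 Bond=104.4029
(1,0): Delta=-0.8408 Bond=131.6708
(1,1): Delta=-0.4098 Bond=70.5199
(2,0): Delta=-1.0000 Bond=153.8447
(2,1): Delta=-0.6479 Bond=106.3892
(2,2): Delta=-0.1212 Bond=22.7033
(3,0): Delta=-1.0000 Bond=156.9216
(3,1): Delta=-1.0000 Bond=156.9216
(3,2): Delta=-0.2212 Bond=39.3676
(3,3): Delta=0.0000 Bond=0.0000
V0=16.5595

Under the risk-neutral measure, an up-move has probability p* = (R−d)/(u−d) = 0.4118 and values discount at R = 1.02.
Terminal payoffs: V(4,0)=49.2872, V(4,1)=29.4646, V(4,2)=6.0949, V(4,3)=0.0000, V(4,4)=0.0000
  t=3,j=0: stock 116.6030 → up 130.5954 (V=29.4646), down 110.7728 (V=49.2872). Price 40.3186; hedge Δ=-1.0000, bond B=156.9216.
  t=3,j=1: stock 137.4688 → up 153.9651 (V=6.0949), down 130.5954 (V=29.4646). Price 19.4528; hedge Δ=-1.0000, bond B=156.9216.
  t=3,j=2: stock 162.0685 → up 181.5167 (V=0.0000), down 153.9651 (V=6.0949). Price 3.5150; hedge Δ=-0.2212, bond B=39.3676.
  t=3,j=3: stock 191.0702 → up 213.9986 (V=0.0000), down 181.5167 (V=0.0000). Price 0.0000; hedge Δ=0.0000, bond B=0.0000.
  t=2,j=0: stock 122.7400 → up 137.4688 (V=19.4528), down 116.6030 (V=40.3186). Price 31.1047; hedge Δ=-1.0000, bond B=153.8447.
  t=2,j=1: stock 144.7040 → up 162.0685 (V=3.5150), down 137.4688 (V=19.4528). Price 12.6374; hedge Δ=-0.6479, bond B=106.3892.
  t=2,j=2: stock 170.5984 → up 191.0702 (V=0.0000), down 162.0685 (V=3.5150). Price 2.0271; hedge Δ=-0.1212, bond B=22.7033.
  t=1,j=0: stock 129.2000 → up 144.7040 (V=12.6374), down 122.7400 (V=31.1047). Price 23.0397; hedge Δ=-0.8408, bond B=131.6708.
  t=1,j=1: stock 152.3200 → up 170.5984 (V=2.0271), down 144.7040 (V=12.6374). Price 8.1063; hedge Δ=-0.4098, bond B=70.5199.
  t=0,j=0: stock 136.0000 → up 152.3200 (V=8.1063), down 129.2000 (V=23.0397). Price 16.5595; hedge Δ=-0.6459, bond B=104.4029.
Root portfolio cost Δ·136+B reproduces V0=16.5595.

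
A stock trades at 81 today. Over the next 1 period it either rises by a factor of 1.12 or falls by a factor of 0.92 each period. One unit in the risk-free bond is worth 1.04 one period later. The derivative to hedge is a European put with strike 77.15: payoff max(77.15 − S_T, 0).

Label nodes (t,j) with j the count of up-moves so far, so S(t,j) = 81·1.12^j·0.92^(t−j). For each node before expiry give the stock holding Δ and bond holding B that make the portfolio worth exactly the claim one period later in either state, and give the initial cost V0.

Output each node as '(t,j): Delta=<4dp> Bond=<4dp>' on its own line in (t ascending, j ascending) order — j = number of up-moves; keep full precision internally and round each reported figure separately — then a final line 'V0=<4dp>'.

Under the risk-neutral measure, an up-move has probability p* = (R−d)/(u−d) = 0.6000 and values discount at R = 1.04.
At expiry t=1: V(1,0)=2.6300, V(1,1)=0.0000
Node (0,0) S=81.0000: V=(p*·0.0000+(1−p*)·2.6300)/1.04=1.0115; Δ=(0.0000−2.6300)/(90.7200−74.5200)=-0.1623; B=V−Δ·S=14.1615
The time-0 hedge costs 1.0115, which is the no-arbitrage price.

(0,0): Delta=-0.1623 Bond=14.1615
V0=1.0115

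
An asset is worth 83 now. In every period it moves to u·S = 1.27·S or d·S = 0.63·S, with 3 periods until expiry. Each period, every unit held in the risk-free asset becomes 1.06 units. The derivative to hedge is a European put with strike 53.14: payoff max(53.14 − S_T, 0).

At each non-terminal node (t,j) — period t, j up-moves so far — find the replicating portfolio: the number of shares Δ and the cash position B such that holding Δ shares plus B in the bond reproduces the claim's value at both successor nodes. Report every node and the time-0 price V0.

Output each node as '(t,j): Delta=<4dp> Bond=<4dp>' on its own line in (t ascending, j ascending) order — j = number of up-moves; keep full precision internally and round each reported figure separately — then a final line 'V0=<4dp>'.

The replicating-portfolio and risk-neutral prices coincide; use p* = (1.06−0.63)/(1.27−0.63) = 0.6719 for the latter.
Terminal payoffs: V(3,0)=32.3861, V(3,1)=11.3028, V(3,2)=0.0000, V(3,3)=0.0000
  t=2,j=0: stock 32.9427 → up 41.8372 (V=11.3028), down 20.7539 (V=32.3861). Price 17.1894; hedge Δ=-1.0000, bond B=50.1321.
  t=2,j=1: stock 66.4083 → up 84.3385 (V=0.0000), down 41.8372 (V=11.3028). Price 3.4988; hedge Δ=-0.2659, bond B=21.1594.
  t=2,j=2: stock 133.8707 → up 170.0158 (V=0.0000), down 84.3385 (V=0.0000). Price 0.0000; hedge Δ=0.0000, bond B=0.0000.
  t=1,j=0: stock 52.2900 → up 66.4083 (V=3.4988), down 32.9427 (V=17.1894). Price 7.5387; hedge Δ=-0.4091, bond B=28.9302.
  t=1,j=1: stock 105.4100 → up 133.8707 (V=0.0000), down 66.4083 (V=3.4988). Price 1.0831; hedge Δ=-0.0519, bond B=6.5499.
  t=0,j=0: stock 83.0000 → up 105.4100 (V=1.0831), down 52.2900 (V=7.5387). Price 3.0201; hedge Δ=-0.1215, bond B=13.1070.
Self-financing check: at every node Δ·S+B equals the discounted successor values.

(0,0): Delta=-0.1215 Bond=13.1070
(1,0): Delta=-0.4091 Bond=28.9302
(1,1): Delta=-0.0519 Bond=6.5499
(2,0): Delta=-1.0000 Bond=50.1321
(2,1): Delta=-0.2659 Bond=21.1594
(2,2): Delta=0.0000 Bond=0.0000
V0=3.0201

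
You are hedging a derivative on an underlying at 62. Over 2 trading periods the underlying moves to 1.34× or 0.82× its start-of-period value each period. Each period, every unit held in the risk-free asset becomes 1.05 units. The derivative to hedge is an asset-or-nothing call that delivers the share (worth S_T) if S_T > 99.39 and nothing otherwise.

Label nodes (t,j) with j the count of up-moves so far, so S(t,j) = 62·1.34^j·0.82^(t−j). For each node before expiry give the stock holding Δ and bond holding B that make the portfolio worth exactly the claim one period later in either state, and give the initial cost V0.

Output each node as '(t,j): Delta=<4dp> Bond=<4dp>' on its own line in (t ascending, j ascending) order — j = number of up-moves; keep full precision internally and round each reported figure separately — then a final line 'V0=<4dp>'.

Risk-neutral probability p* = (R−d)/(u−d) = (1.05−0.82)/(1.34−0.82) = 0.4423.
Terminal values V(2,·): V(2,0)=0.0000, V(2,1)=0.0000, V(2,2)=111.3272
(1,0): S=50.8400. Δ = (V_up−V_dn)/(S_up−S_dn) = (0.0000−0.0000)/(68.1256−41.6888) = 0.0000. V = [p*·0.0000 + (1−p*)·0.0000]/1.05 = 0.0000. B = V − Δ·S = 0.0000.
(1,1): S=83.0800. Δ = (V_up−V_dn)/(S_up−S_dn) = (111.3272−0.0000)/(111.3272−68.1256) = 2.5769. V = [p*·111.3272 + (1−p*)·0.0000]/1.05 = 46.8961. B = V − Δ·S = -167.1947.
(0,0): S=62.0000. Δ = (V_up−V_dn)/(S_up−S_dn) = (46.8961−0.0000)/(83.0800−50.8400) = 1.4546. V = [p*·46.8961 + (1−p*)·0.0000]/1.05 = 19.7548. B = V − Δ·S = -70.4300.
Root portfolio cost Δ·62+B reproduces V0=19.7548.

(0,0): Delta=1.4546 Bond=-70.4300
(1,0): Delta=0.0000 Bond=0.0000
(1,1): Delta=2.5769 Bond=-167.1947
V0=19.7548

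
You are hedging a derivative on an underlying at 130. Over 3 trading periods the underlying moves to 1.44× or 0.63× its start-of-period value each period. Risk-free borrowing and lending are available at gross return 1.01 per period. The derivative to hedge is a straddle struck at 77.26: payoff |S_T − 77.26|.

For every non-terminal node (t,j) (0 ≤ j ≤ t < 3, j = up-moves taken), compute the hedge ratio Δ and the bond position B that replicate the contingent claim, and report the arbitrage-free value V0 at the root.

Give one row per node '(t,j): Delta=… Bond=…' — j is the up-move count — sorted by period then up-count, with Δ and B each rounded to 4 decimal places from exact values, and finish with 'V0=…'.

The replicating-portfolio and risk-neutral prices coincide; use p* = (1.01−0.63)/(1.44−0.63) = 0.4691 for the latter.
Payoff layer (t=3): V(3,0)=44.7539, V(3,1)=2.9603, V(3,2)=92.5678, V(3,3)=310.9179
Node (2,0) S=51.5970: V=(p*·2.9603+(1−p*)·44.7539)/1.01=24.8980; Δ=(2.9603−44.7539)/(74.2997−32.5061)=-1.0000; B=V−Δ·S=76.4950
Node (2,1) S=117.9360: V=(p*·92.5678+(1−p*)·2.9603)/1.01=44.5529; Δ=(92.5678−2.9603)/(169.8278−74.2997)=0.9380; B=V−Δ·S=-66.0737
Node (2,2) S=269.5680: V=(p*·310.9179+(1−p*)·92.5678)/1.01=193.0730; Δ=(310.9179−92.5678)/(388.1779−169.8278)=1.0000; B=V−Δ·S=-76.4950
Node (1,0) S=81.9000: V=(p*·44.5529+(1−p*)·24.8980)/1.01=33.7810; Δ=(44.5529−24.8980)/(117.9360−51.5970)=0.2963; B=V−Δ·S=9.5158
Node (1,1) S=187.2000: V=(p*·193.0730+(1−p*)·44.5529)/1.01=113.0980; Δ=(193.0730−44.5529)/(269.5680−117.9360)=0.9795; B=V−Δ·S=-70.2601
Node (0,0) S=130.0000: V=(p*·113.0980+(1−p*)·33.7810)/1.01=70.2886; Δ=(113.0980−33.7810)/(187.2000−81.9000)=0.7532; B=V−Δ·S=-27.6336
The time-0 hedge costs 70.2886, which is the no-arbitrage price.

(0,0): Delta=0.7532 Bond=-27.6336
(1,0): Delta=0.2963 Bond=9.5158
(1,1): Delta=0.9795 Bond=-70.2601
(2,0): Delta=-1.0000 Bond=76.4950
(2,1): Delta=0.9380 Bond=-66.0737
(2,2): Delta=1.0000 Bond=-76.4950
V0=70.2886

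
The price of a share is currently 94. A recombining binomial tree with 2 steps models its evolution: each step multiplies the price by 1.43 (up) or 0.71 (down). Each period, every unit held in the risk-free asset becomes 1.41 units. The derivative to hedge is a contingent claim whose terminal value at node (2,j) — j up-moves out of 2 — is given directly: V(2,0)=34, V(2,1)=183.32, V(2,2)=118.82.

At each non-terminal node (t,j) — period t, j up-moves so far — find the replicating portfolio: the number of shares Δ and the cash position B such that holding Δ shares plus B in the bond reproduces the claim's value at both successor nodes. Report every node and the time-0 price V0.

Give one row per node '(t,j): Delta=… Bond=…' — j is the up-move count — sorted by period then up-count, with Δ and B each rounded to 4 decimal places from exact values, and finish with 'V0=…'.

(0,0): Delta=-0.6137 Bond=119.1688
(1,0): Delta=3.1074 Bond=-80.3164
(1,1): Delta=-0.6664 Bond=175.1235
V0=61.4850

Since d<R<u, set p* = (R−d)/(u−d) = 0.9722; price each node as the discounted p*-expectation of its children.
Terminal values V(2,·): V(2,0)=34.0000, V(2,1)=183.3200, V(2,2)=118.8200
Node (1,0) S=66.7400: V=(p*·183.3200+(1−p*)·34.0000)/1.41=127.0725; Δ=(183.3200−34.0000)/(95.4382−47.3854)=3.1074; B=V−Δ·S=-80.3164
Node (1,1) S=134.4200: V=(p*·118.8200+(1−p*)·183.3200)/1.41=85.5402; Δ=(118.8200−183.3200)/(192.2206−95.4382)=-0.6664; B=V−Δ·S=175.1235
Node (0,0) S=94.0000: V=(p*·85.5402+(1−p*)·127.0725)/1.41=61.4850; Δ=(85.5402−127.0725)/(134.4200−66.7400)=-0.6137; B=V−Δ·S=119.1688
Self-financing check: at every node Δ·S+B equals the discounted successor values.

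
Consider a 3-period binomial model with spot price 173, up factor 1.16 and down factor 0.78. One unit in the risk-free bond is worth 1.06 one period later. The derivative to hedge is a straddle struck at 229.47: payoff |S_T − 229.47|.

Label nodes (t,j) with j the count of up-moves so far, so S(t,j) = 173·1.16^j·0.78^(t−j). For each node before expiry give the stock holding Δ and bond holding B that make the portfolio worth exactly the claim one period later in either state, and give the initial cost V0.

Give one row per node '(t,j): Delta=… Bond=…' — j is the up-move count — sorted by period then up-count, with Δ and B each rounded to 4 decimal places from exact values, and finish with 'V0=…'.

Under the risk-neutral measure, an up-move has probability p* = (R−d)/(u−d) = 0.7368 and values discount at R = 1.06.
Terminal payoffs: V(3,0)=147.3725, V(3,1)=107.3763, V(3,2)=47.8947, V(3,3)=40.5650
Node (2,0) S=105.2532: V=(p*·107.3763+(1−p*)·147.3725)/1.06=111.2279; Δ=(107.3763−147.3725)/(122.0937−82.0975)=-1.0000; B=V−Δ·S=216.4811
Node (2,1) S=156.5304: V=(p*·47.8947+(1−p*)·107.3763)/1.06=59.9507; Δ=(47.8947−107.3763)/(181.5753−122.0937)=-1.0000; B=V−Δ·S=216.4811
Node (2,2) S=232.7888: V=(p*·40.5650+(1−p*)·47.8947)/1.06=40.0886; Δ=(40.5650−47.8947)/(270.0350−181.5753)=-0.0829; B=V−Δ·S=59.3773
Node (1,0) S=134.9400: V=(p*·59.9507+(1−p*)·111.2279)/1.06=69.2875; Δ=(59.9507−111.2279)/(156.5304−105.2532)=-1.0000; B=V−Δ·S=204.2275
Node (1,1) S=200.6800: V=(p*·40.0886+(1−p*)·59.9507)/1.06=42.7504; Δ=(40.0886−59.9507)/(232.7888−156.5304)=-0.2605; B=V−Δ·S=95.0193
Node (0,0) S=173.0000: V=(p*·42.7504+(1−p*)·69.2875)/1.06=46.9187; Δ=(42.7504−69.2875)/(200.6800−134.9400)=-0.4037; B=V−Δ·S=116.7531
The time-0 hedge costs 46.9187, which is the no-arbitrage price.

(0,0): Delta=-0.4037 Bond=116.7531
(1,0): Delta=-1.0000 Bond=204.2275
(1,1): Delta=-0.2605 Bond=95.0193
(2,0): Delta=-1.0000 Bond=216.4811
(2,1): Delta=-1.0000 Bond=216.4811
(2,2): Delta=-0.0829 Bond=59.3773
V0=46.9187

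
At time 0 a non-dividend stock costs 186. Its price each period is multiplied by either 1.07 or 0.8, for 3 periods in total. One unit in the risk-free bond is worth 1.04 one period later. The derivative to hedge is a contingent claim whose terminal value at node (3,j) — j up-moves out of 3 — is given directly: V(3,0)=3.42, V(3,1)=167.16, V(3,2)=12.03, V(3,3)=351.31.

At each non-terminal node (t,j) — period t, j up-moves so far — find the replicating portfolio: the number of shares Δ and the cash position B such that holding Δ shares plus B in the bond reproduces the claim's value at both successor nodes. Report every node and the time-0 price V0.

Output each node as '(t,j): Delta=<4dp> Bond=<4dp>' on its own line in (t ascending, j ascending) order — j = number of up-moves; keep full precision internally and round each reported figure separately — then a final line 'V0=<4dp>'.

(0,0): Delta=4.4083 Bond=-592.8891
(1,0): Delta=-2.8648 Bond=465.6373
(1,1): Delta=5.0881 Bond=-751.8849
(2,0): Delta=5.0945 Bond=-463.2073
(2,1): Delta=-3.6087 Bond=602.6966
(2,2): Delta=5.9008 Bond=-955.0424
V0=227.0608

Under the risk-neutral measure, an up-move has probability p* = (R−d)/(u−d) = 0.8889 and values discount at R = 1.04.
Payoff layer (t=3): V(3,0)=3.4200, V(3,1)=167.1600, V(3,2)=12.0300, V(3,3)=351.3100
  t=2,j=0: stock 119.0400 → up 127.3728 (V=167.1600), down 95.2320 (V=3.4200). Price 143.2372; hedge Δ=5.0945, bond B=-463.2073.
  t=2,j=1: stock 159.2160 → up 170.3611 (V=12.0300), down 127.3728 (V=167.1600). Price 28.1410; hedge Δ=-3.6087, bond B=602.6966.
  t=2,j=2: stock 212.9514 → up 227.8580 (V=351.3100), down 170.3611 (V=12.0300). Price 301.5502; hedge Δ=5.9008, bond B=-955.0424.
  t=1,j=0: stock 148.8000 → up 159.2160 (V=28.1410), down 119.0400 (V=143.2372). Price 39.3553; hedge Δ=-2.8648, bond B=465.6373.
  t=1,j=1: stock 199.0200 → up 212.9514 (V=301.5502), down 159.2160 (V=28.1410). Price 260.7417; hedge Δ=5.0881, bond B=-751.8849.
  t=0,j=0: stock 186.0000 → up 199.0200 (V=260.7417), down 148.8000 (V=39.3553). Price 227.0608; hedge Δ=4.4083, bond B=-592.8891.
The time-0 hedge costs 227.0608, which is the no-arbitrage price.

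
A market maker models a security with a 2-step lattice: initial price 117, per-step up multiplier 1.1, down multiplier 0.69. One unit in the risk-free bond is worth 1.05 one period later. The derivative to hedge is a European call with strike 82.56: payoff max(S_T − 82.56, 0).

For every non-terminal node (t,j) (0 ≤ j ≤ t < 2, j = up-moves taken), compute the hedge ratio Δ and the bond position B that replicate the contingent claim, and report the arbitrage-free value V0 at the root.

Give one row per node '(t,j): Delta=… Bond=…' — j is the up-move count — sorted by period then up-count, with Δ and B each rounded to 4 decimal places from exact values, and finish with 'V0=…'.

(0,0): Delta=0.9350 Bond=-66.9143
(1,0): Delta=0.1886 Bond=-10.0062
(1,1): Delta=1.0000 Bond=-78.6286
V0=42.4779

Since d<R<u, set p* = (R−d)/(u−d) = 0.8780; price each node as the discounted p*-expectation of its children.
Terminal values V(2,·): V(2,0)=0.0000, V(2,1)=6.2430, V(2,2)=59.0100
  t=1,j=0: stock 80.7300 → up 88.8030 (V=6.2430), down 55.7037 (V=0.0000). Price 5.2206; hedge Δ=0.1886, bond B=-10.0062.
  t=1,j=1: stock 128.7000 → up 141.5700 (V=59.0100), down 88.8030 (V=6.2430). Price 50.0714; hedge Δ=1.0000, bond B=-78.6286.
  t=0,j=0: stock 117.0000 → up 128.7000 (V=50.0714), down 80.7300 (V=5.2206). Price 42.4779; hedge Δ=0.9350, bond B=-66.9143.
Self-financing check: at every node Δ·S+B equals the discounted successor values.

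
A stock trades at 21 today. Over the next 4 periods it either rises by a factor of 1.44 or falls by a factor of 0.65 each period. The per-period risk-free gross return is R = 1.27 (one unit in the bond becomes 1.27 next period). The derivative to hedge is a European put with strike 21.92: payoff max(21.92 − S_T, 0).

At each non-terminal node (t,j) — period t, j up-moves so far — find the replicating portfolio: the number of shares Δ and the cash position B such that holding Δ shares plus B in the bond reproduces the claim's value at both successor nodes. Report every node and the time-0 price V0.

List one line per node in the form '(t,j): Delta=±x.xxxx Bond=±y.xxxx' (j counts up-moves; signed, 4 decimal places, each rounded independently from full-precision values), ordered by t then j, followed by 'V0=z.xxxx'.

The replicating-portfolio and risk-neutral prices coincide; use p* = (1.27−0.65)/(1.44−0.65) = 0.7848 for the latter.
Payoff layer (t=4): V(4,0)=18.1714, V(4,1)=13.6153, V(4,2)=3.5220, V(4,3)=0.0000, V(4,4)=0.0000
  t=3,j=0: stock 5.7671 → up 8.3047 (V=13.6153), down 3.7486 (V=18.1714). Price 11.4927; hedge Δ=-1.0000, bond B=17.2598.
  t=3,j=1: stock 12.7764 → up 18.3980 (V=3.5220), down 8.3047 (V=13.6153). Price 4.4834; hedge Δ=-1.0000, bond B=17.2598.
  t=3,j=2: stock 28.3046 → up 40.7587 (V=0.0000), down 18.3980 (V=3.5220). Price 0.5968; hedge Δ=-0.1575, bond B=5.0550.
  t=3,j=3: stock 62.7057 → up 90.2962 (V=0.0000), down 40.7587 (V=0.0000). Price 0.0000; hedge Δ=0.0000, bond B=0.0000.
  t=2,j=0: stock 8.8725 → up 12.7764 (V=4.4834), down 5.7671 (V=11.4927). Price 4.7179; hedge Δ=-1.0000, bond B=13.5904.
  t=2,j=1: stock 19.6560 → up 28.3046 (V=0.5968), down 12.7764 (V=4.4834). Price 1.1285; hedge Δ=-0.2503, bond B=6.0483.
  t=2,j=2: stock 43.5456 → up 62.7057 (V=0.0000), down 28.3046 (V=0.5968). Price 0.1011; hedge Δ=-0.0173, bond B=0.8565.
  t=1,j=0: stock 13.6500 → up 19.6560 (V=1.1285), down 8.8725 (V=4.7179). Price 1.4968; hedge Δ=-0.3329, bond B=6.0404.
  t=1,j=1: stock 30.2400 → up 43.5456 (V=0.1011), down 19.6560 (V=1.1285). Price 0.2537; hedge Δ=-0.0430, bond B=1.5541.
  t=0,j=0: stock 21.0000 → up 30.2400 (V=0.2537), down 13.6500 (V=1.4968). Price 0.4104; hedge Δ=-0.0749, bond B=1.9839.
Root portfolio cost Δ·21+B reproduces V0=0.4104.

(0,0): Delta=-0.0749 Bond=1.9839
(1,0): Delta=-0.3329 Bond=6.0404
(1,1): Delta=-0.0430 Bond=1.5541
(2,0): Delta=-1.0000 Bond=13.5904
(2,1): Delta=-0.2503 Bond=6.0483
(2,2): Delta=-0.0173 Bond=0.8565
(3,0): Delta=-1.0000 Bond=17.2598
(3,1): Delta=-1.0000 Bond=17.2598
(3,2): Delta=-0.1575 Bond=5.0550
(3,3): Delta=0.0000 Bond=0.0000
V0=0.4104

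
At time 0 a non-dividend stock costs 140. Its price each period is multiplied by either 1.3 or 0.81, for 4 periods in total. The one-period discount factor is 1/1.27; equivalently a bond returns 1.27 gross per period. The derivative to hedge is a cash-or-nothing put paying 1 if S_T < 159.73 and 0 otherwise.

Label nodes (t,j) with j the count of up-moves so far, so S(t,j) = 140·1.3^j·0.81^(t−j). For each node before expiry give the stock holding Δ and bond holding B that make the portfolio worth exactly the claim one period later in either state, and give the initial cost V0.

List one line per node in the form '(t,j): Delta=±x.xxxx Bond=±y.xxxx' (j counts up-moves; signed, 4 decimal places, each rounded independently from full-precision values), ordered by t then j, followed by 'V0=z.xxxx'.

(0,0): Delta=-0.0012 Bond=0.1692
(1,0): Delta=-0.0098 Bond=1.1994
(1,1): Delta=-0.0008 Bond=0.1507
(2,0): Delta=0.0000 Bond=0.6200
(2,1): Delta=-0.0102 Bond=1.5822
(2,2): Delta=-0.0004 Bond=0.1007
(3,0): Delta=0.0000 Bond=0.7874
(3,1): Delta=0.0000 Bond=0.7874
(3,2): Delta=-0.0106 Bond=2.0890
(3,3): Delta=0.0000 Bond=0.0000
V0=0.0080

Risk-neutral probability p* = (R−d)/(u−d) = (1.27−0.81)/(1.3−0.81) = 0.9388.
Terminal payoffs: V(4,0)=1.0000, V(4,1)=1.0000, V(4,2)=1.0000, V(4,3)=0.0000, V(4,4)=0.0000
  t=3,j=0: stock 74.4017 → up 96.7223 (V=1.0000), down 60.2654 (V=1.0000). Price 0.7874; hedge Δ=0.0000, bond B=0.7874.
  t=3,j=1: stock 119.4102 → up 155.2333 (V=1.0000), down 96.7223 (V=1.0000). Price 0.7874; hedge Δ=0.0000, bond B=0.7874.
  t=3,j=2: stock 191.6460 → up 249.1398 (V=0.0000), down 155.2333 (V=1.0000). Price 0.0482; hedge Δ=-0.0106, bond B=2.0890.
  t=3,j=3: stock 307.5800 → up 399.8540 (V=0.0000), down 249.1398 (V=0.0000). Price 0.0000; hedge Δ=0.0000, bond B=0.0000.
  t=2,j=0: stock 91.8540 → up 119.4102 (V=0.7874), down 74.4017 (V=0.7874). Price 0.6200; hedge Δ=0.0000, bond B=0.6200.
  t=2,j=1: stock 147.4200 → up 191.6460 (V=0.0482), down 119.4102 (V=0.7874). Price 0.0736; hedge Δ=-0.0102, bond B=1.5822.
  t=2,j=2: stock 236.6000 → up 307.5800 (V=0.0000), down 191.6460 (V=0.0482). Price 0.0023; hedge Δ=-0.0004, bond B=0.1007.
  t=1,j=0: stock 113.4000 → up 147.4200 (V=0.0736), down 91.8540 (V=0.6200). Price 0.0843; hedge Δ=-0.0098, bond B=1.1994.
  t=1,j=1: stock 182.0000 → up 236.6000 (V=0.0023), down 147.4200 (V=0.0736). Price 0.0053; hedge Δ=-0.0008, bond B=0.1507.
  t=0,j=0: stock 140.0000 → up 182.0000 (V=0.0053), down 113.4000 (V=0.0843). Price 0.0080; hedge Δ=-0.0012, bond B=0.1692.
The time-0 hedge costs 0.0080, which is the no-arbitrage price.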